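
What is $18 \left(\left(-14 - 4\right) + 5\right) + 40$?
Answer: $-194$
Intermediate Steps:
$18 \left(\left(-14 - 4\right) + 5\right) + 40 = 18 \left(-18 + 5\right) + 40 = 18 \left(-13\right) + 40 = -234 + 40 = -194$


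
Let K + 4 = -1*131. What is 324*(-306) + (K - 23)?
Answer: -99302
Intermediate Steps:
K = -135 (K = -4 - 1*131 = -4 - 131 = -135)
324*(-306) + (K - 23) = 324*(-306) + (-135 - 23) = -99144 - 158 = -99302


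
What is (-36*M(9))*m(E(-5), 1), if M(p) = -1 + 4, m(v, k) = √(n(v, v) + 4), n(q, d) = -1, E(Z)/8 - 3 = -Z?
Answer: -108*√3 ≈ -187.06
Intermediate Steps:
E(Z) = 24 - 8*Z (E(Z) = 24 + 8*(-Z) = 24 - 8*Z)
m(v, k) = √3 (m(v, k) = √(-1 + 4) = √3)
M(p) = 3
(-36*M(9))*m(E(-5), 1) = (-36*3)*√3 = -108*√3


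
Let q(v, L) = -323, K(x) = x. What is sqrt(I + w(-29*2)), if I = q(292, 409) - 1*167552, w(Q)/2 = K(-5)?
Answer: I*sqrt(167885) ≈ 409.74*I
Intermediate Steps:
w(Q) = -10 (w(Q) = 2*(-5) = -10)
I = -167875 (I = -323 - 1*167552 = -323 - 167552 = -167875)
sqrt(I + w(-29*2)) = sqrt(-167875 - 10) = sqrt(-167885) = I*sqrt(167885)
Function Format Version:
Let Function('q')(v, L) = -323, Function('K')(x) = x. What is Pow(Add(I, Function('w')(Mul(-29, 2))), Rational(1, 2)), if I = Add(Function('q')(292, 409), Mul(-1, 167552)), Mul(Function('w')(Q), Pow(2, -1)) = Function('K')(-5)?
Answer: Mul(I, Pow(167885, Rational(1, 2))) ≈ Mul(409.74, I)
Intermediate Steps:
Function('w')(Q) = -10 (Function('w')(Q) = Mul(2, -5) = -10)
I = -167875 (I = Add(-323, Mul(-1, 167552)) = Add(-323, -167552) = -167875)
Pow(Add(I, Function('w')(Mul(-29, 2))), Rational(1, 2)) = Pow(Add(-167875, -10), Rational(1, 2)) = Pow(-167885, Rational(1, 2)) = Mul(I, Pow(167885, Rational(1, 2)))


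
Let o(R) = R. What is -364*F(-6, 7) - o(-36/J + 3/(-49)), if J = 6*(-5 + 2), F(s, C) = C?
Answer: -124947/49 ≈ -2549.9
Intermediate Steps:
J = -18 (J = 6*(-3) = -18)
-364*F(-6, 7) - o(-36/J + 3/(-49)) = -364*7 - (-36/(-18) + 3/(-49)) = -2548 - (-36*(-1/18) + 3*(-1/49)) = -2548 - (2 - 3/49) = -2548 - 1*95/49 = -2548 - 95/49 = -124947/49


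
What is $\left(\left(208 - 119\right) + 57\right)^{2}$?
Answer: $21316$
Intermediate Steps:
$\left(\left(208 - 119\right) + 57\right)^{2} = \left(89 + 57\right)^{2} = 146^{2} = 21316$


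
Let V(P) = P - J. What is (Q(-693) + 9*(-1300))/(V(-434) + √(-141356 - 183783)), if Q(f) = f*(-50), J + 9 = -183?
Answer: -1851300/127901 - 7650*I*√325139/127901 ≈ -14.474 - 34.105*I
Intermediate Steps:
J = -192 (J = -9 - 183 = -192)
V(P) = 192 + P (V(P) = P - 1*(-192) = P + 192 = 192 + P)
Q(f) = -50*f
(Q(-693) + 9*(-1300))/(V(-434) + √(-141356 - 183783)) = (-50*(-693) + 9*(-1300))/((192 - 434) + √(-141356 - 183783)) = (34650 - 11700)/(-242 + √(-325139)) = 22950/(-242 + I*√325139)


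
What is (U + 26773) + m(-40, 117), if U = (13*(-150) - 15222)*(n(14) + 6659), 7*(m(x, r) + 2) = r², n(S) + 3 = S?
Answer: -801559594/7 ≈ -1.1451e+8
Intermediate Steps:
n(S) = -3 + S
m(x, r) = -2 + r²/7
U = -114537240 (U = (13*(-150) - 15222)*((-3 + 14) + 6659) = (-1950 - 15222)*(11 + 6659) = -17172*6670 = -114537240)
(U + 26773) + m(-40, 117) = (-114537240 + 26773) + (-2 + (⅐)*117²) = -114510467 + (-2 + (⅐)*13689) = -114510467 + (-2 + 13689/7) = -114510467 + 13675/7 = -801559594/7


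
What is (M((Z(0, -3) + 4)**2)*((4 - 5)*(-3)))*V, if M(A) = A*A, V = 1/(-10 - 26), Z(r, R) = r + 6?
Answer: -2500/3 ≈ -833.33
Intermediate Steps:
Z(r, R) = 6 + r
V = -1/36 (V = 1/(-36) = -1/36 ≈ -0.027778)
M(A) = A**2
(M((Z(0, -3) + 4)**2)*((4 - 5)*(-3)))*V = ((((6 + 0) + 4)**2)**2*((4 - 5)*(-3)))*(-1/36) = (((6 + 4)**2)**2*(-1*(-3)))*(-1/36) = ((10**2)**2*3)*(-1/36) = (100**2*3)*(-1/36) = (10000*3)*(-1/36) = 30000*(-1/36) = -2500/3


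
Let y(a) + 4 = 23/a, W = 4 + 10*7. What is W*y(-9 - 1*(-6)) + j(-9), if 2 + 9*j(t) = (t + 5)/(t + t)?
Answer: -69946/81 ≈ -863.53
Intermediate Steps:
j(t) = -2/9 + (5 + t)/(18*t) (j(t) = -2/9 + ((t + 5)/(t + t))/9 = -2/9 + ((5 + t)/((2*t)))/9 = -2/9 + ((5 + t)*(1/(2*t)))/9 = -2/9 + ((5 + t)/(2*t))/9 = -2/9 + (5 + t)/(18*t))
W = 74 (W = 4 + 70 = 74)
y(a) = -4 + 23/a
W*y(-9 - 1*(-6)) + j(-9) = 74*(-4 + 23/(-9 - 1*(-6))) + (1/18)*(5 - 3*(-9))/(-9) = 74*(-4 + 23/(-9 + 6)) + (1/18)*(-⅑)*(5 + 27) = 74*(-4 + 23/(-3)) + (1/18)*(-⅑)*32 = 74*(-4 + 23*(-⅓)) - 16/81 = 74*(-4 - 23/3) - 16/81 = 74*(-35/3) - 16/81 = -2590/3 - 16/81 = -69946/81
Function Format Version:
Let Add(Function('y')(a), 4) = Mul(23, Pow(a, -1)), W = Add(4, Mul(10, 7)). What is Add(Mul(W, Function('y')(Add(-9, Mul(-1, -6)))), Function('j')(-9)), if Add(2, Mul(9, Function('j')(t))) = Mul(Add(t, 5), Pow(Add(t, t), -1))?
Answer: Rational(-69946, 81) ≈ -863.53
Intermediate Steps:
Function('j')(t) = Add(Rational(-2, 9), Mul(Rational(1, 18), Pow(t, -1), Add(5, t))) (Function('j')(t) = Add(Rational(-2, 9), Mul(Rational(1, 9), Mul(Add(t, 5), Pow(Add(t, t), -1)))) = Add(Rational(-2, 9), Mul(Rational(1, 9), Mul(Add(5, t), Pow(Mul(2, t), -1)))) = Add(Rational(-2, 9), Mul(Rational(1, 9), Mul(Add(5, t), Mul(Rational(1, 2), Pow(t, -1))))) = Add(Rational(-2, 9), Mul(Rational(1, 9), Mul(Rational(1, 2), Pow(t, -1), Add(5, t)))) = Add(Rational(-2, 9), Mul(Rational(1, 18), Pow(t, -1), Add(5, t))))
W = 74 (W = Add(4, 70) = 74)
Function('y')(a) = Add(-4, Mul(23, Pow(a, -1)))
Add(Mul(W, Function('y')(Add(-9, Mul(-1, -6)))), Function('j')(-9)) = Add(Mul(74, Add(-4, Mul(23, Pow(Add(-9, Mul(-1, -6)), -1)))), Mul(Rational(1, 18), Pow(-9, -1), Add(5, Mul(-3, -9)))) = Add(Mul(74, Add(-4, Mul(23, Pow(Add(-9, 6), -1)))), Mul(Rational(1, 18), Rational(-1, 9), Add(5, 27))) = Add(Mul(74, Add(-4, Mul(23, Pow(-3, -1)))), Mul(Rational(1, 18), Rational(-1, 9), 32)) = Add(Mul(74, Add(-4, Mul(23, Rational(-1, 3)))), Rational(-16, 81)) = Add(Mul(74, Add(-4, Rational(-23, 3))), Rational(-16, 81)) = Add(Mul(74, Rational(-35, 3)), Rational(-16, 81)) = Add(Rational(-2590, 3), Rational(-16, 81)) = Rational(-69946, 81)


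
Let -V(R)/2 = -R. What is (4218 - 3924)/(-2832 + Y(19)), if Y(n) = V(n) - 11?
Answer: -98/935 ≈ -0.10481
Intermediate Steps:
V(R) = 2*R (V(R) = -(-2)*R = 2*R)
Y(n) = -11 + 2*n (Y(n) = 2*n - 11 = -11 + 2*n)
(4218 - 3924)/(-2832 + Y(19)) = (4218 - 3924)/(-2832 + (-11 + 2*19)) = 294/(-2832 + (-11 + 38)) = 294/(-2832 + 27) = 294/(-2805) = 294*(-1/2805) = -98/935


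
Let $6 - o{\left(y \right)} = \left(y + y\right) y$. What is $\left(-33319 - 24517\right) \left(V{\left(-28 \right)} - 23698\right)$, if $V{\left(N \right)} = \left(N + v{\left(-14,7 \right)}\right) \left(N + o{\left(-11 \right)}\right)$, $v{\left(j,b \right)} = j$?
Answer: $729311960$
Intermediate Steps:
$o{\left(y \right)} = 6 - 2 y^{2}$ ($o{\left(y \right)} = 6 - \left(y + y\right) y = 6 - 2 y y = 6 - 2 y^{2}$)
$V{\left(N \right)} = \left(-236 + N\right) \left(-14 + N\right)$ ($V{\left(N \right)} = \left(N - 14\right) \left(N + \left(6 - 2 \left(-11\right)^{2}\right)\right) = \left(-14 + N\right) \left(N + \left(6 - 242\right)\right) = \left(-14 + N\right) \left(N - 236\right) = \left(-14 + N\right) \left(-236 + N\right) = \left(-236 + N\right) \left(-14 + N\right)$)
$\left(-33319 - 24517\right) \left(V{\left(-28 \right)} - 23698\right) = \left(-33319 - 24517\right) \left(\left(3304 + \left(-28\right)^{2} - -7000\right) - 23698\right) = - 57836 \left(\left(3304 + 784 + 7000\right) - 23698\right) = - 57836 \left(11088 - 23698\right) = \left(-57836\right) \left(-12610\right) = 729311960$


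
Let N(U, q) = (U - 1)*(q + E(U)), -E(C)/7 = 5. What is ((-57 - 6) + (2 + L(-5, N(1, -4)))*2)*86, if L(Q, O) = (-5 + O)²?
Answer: -774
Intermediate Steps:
E(C) = -35 (E(C) = -7*5 = -35)
N(U, q) = (-1 + U)*(-35 + q) (N(U, q) = (U - 1)*(q - 35) = (-1 + U)*(-35 + q))
((-57 - 6) + (2 + L(-5, N(1, -4)))*2)*86 = ((-57 - 6) + (2 + (-5 + (35 - 1*(-4) - 35*1 + 1*(-4)))²)*2)*86 = (-63 + (2 + (-5 + (35 + 4 - 35 - 4))²)*2)*86 = (-63 + (2 + (-5 + 0)²)*2)*86 = (-63 + (2 + (-5)²)*2)*86 = (-63 + (2 + 25)*2)*86 = (-63 + 27*2)*86 = (-63 + 54)*86 = -9*86 = -774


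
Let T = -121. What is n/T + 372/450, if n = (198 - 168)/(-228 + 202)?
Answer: 98651/117975 ≈ 0.83620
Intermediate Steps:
n = -15/13 (n = 30/(-26) = 30*(-1/26) = -15/13 ≈ -1.1538)
n/T + 372/450 = -15/13/(-121) + 372/450 = -15/13*(-1/121) + 372*(1/450) = 15/1573 + 62/75 = 98651/117975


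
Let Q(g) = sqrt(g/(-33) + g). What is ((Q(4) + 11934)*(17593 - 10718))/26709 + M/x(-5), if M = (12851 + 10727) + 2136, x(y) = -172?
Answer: 52035503/17806 + 5000*sqrt(66)/80127 ≈ 2922.9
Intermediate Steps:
Q(g) = 4*sqrt(66)*sqrt(g)/33 (Q(g) = sqrt(g*(-1/33) + g) = sqrt(-g/33 + g) = sqrt(32*g/33) = 4*sqrt(66)*sqrt(g)/33)
M = 25714 (M = 23578 + 2136 = 25714)
((Q(4) + 11934)*(17593 - 10718))/26709 + M/x(-5) = ((4*sqrt(66)*sqrt(4)/33 + 11934)*(17593 - 10718))/26709 + 25714/(-172) = (((4/33)*sqrt(66)*2 + 11934)*6875)*(1/26709) + 25714*(-1/172) = ((8*sqrt(66)/33 + 11934)*6875)*(1/26709) - 299/2 = ((11934 + 8*sqrt(66)/33)*6875)*(1/26709) - 299/2 = (82046250 + 5000*sqrt(66)/3)*(1/26709) - 299/2 = (27348750/8903 + 5000*sqrt(66)/80127) - 299/2 = 52035503/17806 + 5000*sqrt(66)/80127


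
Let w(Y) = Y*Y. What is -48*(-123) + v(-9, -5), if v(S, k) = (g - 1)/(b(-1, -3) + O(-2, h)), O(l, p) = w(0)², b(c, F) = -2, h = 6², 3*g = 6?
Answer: 11807/2 ≈ 5903.5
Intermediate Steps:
g = 2 (g = (⅓)*6 = 2)
h = 36
w(Y) = Y²
O(l, p) = 0 (O(l, p) = (0²)² = 0² = 0)
v(S, k) = -½ (v(S, k) = (2 - 1)/(-2 + 0) = 1/(-2) = 1*(-½) = -½)
-48*(-123) + v(-9, -5) = -48*(-123) - ½ = 5904 - ½ = 11807/2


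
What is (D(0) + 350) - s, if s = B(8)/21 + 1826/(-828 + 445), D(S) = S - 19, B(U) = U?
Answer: 2697515/8043 ≈ 335.39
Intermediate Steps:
D(S) = -19 + S
s = -35282/8043 (s = 8/21 + 1826/(-828 + 445) = 8*(1/21) + 1826/(-383) = 8/21 + 1826*(-1/383) = 8/21 - 1826/383 = -35282/8043 ≈ -4.3867)
(D(0) + 350) - s = ((-19 + 0) + 350) - 1*(-35282/8043) = (-19 + 350) + 35282/8043 = 331 + 35282/8043 = 2697515/8043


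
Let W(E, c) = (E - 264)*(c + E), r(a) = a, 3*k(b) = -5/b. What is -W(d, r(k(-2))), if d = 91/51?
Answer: 1190197/1734 ≈ 686.39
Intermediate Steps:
k(b) = -5/(3*b) (k(b) = (-5/b)/3 = -5/(3*b))
d = 91/51 (d = 91*(1/51) = 91/51 ≈ 1.7843)
W(E, c) = (-264 + E)*(E + c)
-W(d, r(k(-2))) = -((91/51)² - 264*91/51 - (-440)/(-2) + 91*(-5/3/(-2))/51) = -(8281/2601 - 8008/17 - (-440)*(-1)/2 + 91*(-5/3*(-½))/51) = -(8281/2601 - 8008/17 - 264*⅚ + (91/51)*(⅚)) = -(8281/2601 - 8008/17 - 220 + 455/306) = -1*(-1190197/1734) = 1190197/1734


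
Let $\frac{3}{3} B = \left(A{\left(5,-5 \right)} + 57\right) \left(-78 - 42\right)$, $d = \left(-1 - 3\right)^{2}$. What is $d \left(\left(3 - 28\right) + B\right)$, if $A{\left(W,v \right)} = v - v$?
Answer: $-109840$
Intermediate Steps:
$A{\left(W,v \right)} = 0$
$d = 16$ ($d = \left(-4\right)^{2} = 16$)
$B = -6840$ ($B = \left(0 + 57\right) \left(-78 - 42\right) = 57 \left(-120\right) = -6840$)
$d \left(\left(3 - 28\right) + B\right) = 16 \left(\left(3 - 28\right) - 6840\right) = 16 \left(-25 - 6840\right) = 16 \left(-6865\right) = -109840$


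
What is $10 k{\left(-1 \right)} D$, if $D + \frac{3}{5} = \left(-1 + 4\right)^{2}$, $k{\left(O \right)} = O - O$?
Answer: $0$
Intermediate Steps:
$k{\left(O \right)} = 0$
$D = \frac{42}{5}$ ($D = - \frac{3}{5} + \left(-1 + 4\right)^{2} = - \frac{3}{5} + 3^{2} = - \frac{3}{5} + 9 = \frac{42}{5} \approx 8.4$)
$10 k{\left(-1 \right)} D = 10 \cdot 0 \cdot \frac{42}{5} = 0 \cdot \frac{42}{5} = 0$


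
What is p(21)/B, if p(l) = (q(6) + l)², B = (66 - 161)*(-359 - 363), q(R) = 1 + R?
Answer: 392/34295 ≈ 0.011430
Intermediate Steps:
B = 68590 (B = -95*(-722) = 68590)
p(l) = (7 + l)² (p(l) = ((1 + 6) + l)² = (7 + l)²)
p(21)/B = (7 + 21)²/68590 = 28²*(1/68590) = 784*(1/68590) = 392/34295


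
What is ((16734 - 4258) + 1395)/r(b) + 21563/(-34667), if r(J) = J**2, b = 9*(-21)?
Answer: -289385966/1238339907 ≈ -0.23369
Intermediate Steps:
b = -189
((16734 - 4258) + 1395)/r(b) + 21563/(-34667) = ((16734 - 4258) + 1395)/((-189)**2) + 21563/(-34667) = (12476 + 1395)/35721 + 21563*(-1/34667) = 13871*(1/35721) - 21563/34667 = 13871/35721 - 21563/34667 = -289385966/1238339907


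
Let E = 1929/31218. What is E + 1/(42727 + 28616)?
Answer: 45883955/742395258 ≈ 0.061805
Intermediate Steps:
E = 643/10406 (E = 1929*(1/31218) = 643/10406 ≈ 0.061791)
E + 1/(42727 + 28616) = 643/10406 + 1/(42727 + 28616) = 643/10406 + 1/71343 = 45883955/742395258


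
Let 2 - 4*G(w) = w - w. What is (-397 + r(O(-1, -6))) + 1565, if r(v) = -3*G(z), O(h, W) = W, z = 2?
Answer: 2333/2 ≈ 1166.5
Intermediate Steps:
G(w) = 1/2 (G(w) = 1/2 - (w - w)/4 = 1/2 - 1/4*0 = 1/2 + 0 = 1/2)
r(v) = -3/2 (r(v) = -3*1/2 = -3/2)
(-397 + r(O(-1, -6))) + 1565 = (-397 - 3/2) + 1565 = -797/2 + 1565 = 2333/2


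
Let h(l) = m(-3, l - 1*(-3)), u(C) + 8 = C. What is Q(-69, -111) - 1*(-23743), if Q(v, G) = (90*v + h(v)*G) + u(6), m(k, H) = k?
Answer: 17864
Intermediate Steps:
u(C) = -8 + C
h(l) = -3
Q(v, G) = -2 - 3*G + 90*v (Q(v, G) = (90*v - 3*G) + (-8 + 6) = (-3*G + 90*v) - 2 = -2 - 3*G + 90*v)
Q(-69, -111) - 1*(-23743) = (-2 - 3*(-111) + 90*(-69)) - 1*(-23743) = (-2 + 333 - 6210) + 23743 = -5879 + 23743 = 17864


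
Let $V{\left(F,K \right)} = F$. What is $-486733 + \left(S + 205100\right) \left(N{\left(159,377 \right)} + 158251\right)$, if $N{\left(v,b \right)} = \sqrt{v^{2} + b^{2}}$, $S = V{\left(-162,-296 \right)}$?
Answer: $32431156705 + 204938 \sqrt{167410} \approx 3.2515 \cdot 10^{10}$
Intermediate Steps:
$S = -162$
$N{\left(v,b \right)} = \sqrt{b^{2} + v^{2}}$
$-486733 + \left(S + 205100\right) \left(N{\left(159,377 \right)} + 158251\right) = -486733 + \left(-162 + 205100\right) \left(\sqrt{377^{2} + 159^{2}} + 158251\right) = -486733 + 204938 \left(\sqrt{142129 + 25281} + 158251\right) = -486733 + 204938 \left(\sqrt{167410} + 158251\right) = -486733 + 204938 \left(158251 + \sqrt{167410}\right) = -486733 + \left(32431643438 + 204938 \sqrt{167410}\right) = 32431156705 + 204938 \sqrt{167410}$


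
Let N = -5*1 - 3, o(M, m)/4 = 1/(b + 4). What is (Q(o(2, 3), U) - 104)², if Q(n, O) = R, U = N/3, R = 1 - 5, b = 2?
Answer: 11664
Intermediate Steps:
o(M, m) = ⅔ (o(M, m) = 4/(2 + 4) = 4/6 = 4*(⅙) = ⅔)
N = -8 (N = -5 - 3 = -8)
R = -4
U = -8/3 ≈ -2.6667
Q(n, O) = -4
(Q(o(2, 3), U) - 104)² = (-4 - 104)² = (-108)² = 11664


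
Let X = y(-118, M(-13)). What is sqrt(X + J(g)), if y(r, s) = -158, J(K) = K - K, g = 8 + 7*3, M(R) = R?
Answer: I*sqrt(158) ≈ 12.57*I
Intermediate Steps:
g = 29 (g = 8 + 21 = 29)
J(K) = 0
X = -158
sqrt(X + J(g)) = sqrt(-158 + 0) = sqrt(-158) = I*sqrt(158)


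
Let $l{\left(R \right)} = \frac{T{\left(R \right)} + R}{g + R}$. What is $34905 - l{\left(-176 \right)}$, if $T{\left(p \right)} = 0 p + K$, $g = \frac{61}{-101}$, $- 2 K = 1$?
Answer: $\frac{1245165317}{35674} \approx 34904.0$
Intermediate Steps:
$K = - \frac{1}{2}$ ($K = \left(- \frac{1}{2}\right) 1 = - \frac{1}{2} \approx -0.5$)
$g = - \frac{61}{101}$ ($g = 61 \left(- \frac{1}{101}\right) = - \frac{61}{101} \approx -0.60396$)
$T{\left(p \right)} = - \frac{1}{2}$ ($T{\left(p \right)} = 0 p - \frac{1}{2} = 0 - \frac{1}{2} = - \frac{1}{2}$)
$l{\left(R \right)} = \frac{- \frac{1}{2} + R}{- \frac{61}{101} + R}$
$34905 - l{\left(-176 \right)} = 34905 - \frac{101 \left(-1 + 2 \left(-176\right)\right)}{2 \left(-61 + 101 \left(-176\right)\right)} = 34905 - \frac{101 \left(-1 - 352\right)}{2 \left(-61 - 17776\right)} = 34905 - \frac{101}{2} \frac{1}{-17837} \left(-353\right) = 34905 - \frac{101}{2} \left(- \frac{1}{17837}\right) \left(-353\right) = 34905 - \frac{35653}{35674} = \frac{1245165317}{35674}$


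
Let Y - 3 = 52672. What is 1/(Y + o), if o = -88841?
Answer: -1/36166 ≈ -2.7650e-5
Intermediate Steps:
Y = 52675 (Y = 3 + 52672 = 52675)
1/(Y + o) = 1/(52675 - 88841) = 1/(-36166) = -1/36166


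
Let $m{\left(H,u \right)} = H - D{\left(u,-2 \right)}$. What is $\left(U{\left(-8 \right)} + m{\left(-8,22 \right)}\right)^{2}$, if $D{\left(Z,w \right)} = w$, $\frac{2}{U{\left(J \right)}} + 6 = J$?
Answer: $\frac{1849}{49} \approx 37.735$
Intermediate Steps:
$U{\left(J \right)} = \frac{2}{-6 + J}$
$m{\left(H,u \right)} = 2 + H$ ($m{\left(H,u \right)} = H - -2 = H + 2 = 2 + H$)
$\left(U{\left(-8 \right)} + m{\left(-8,22 \right)}\right)^{2} = \left(\frac{2}{-6 - 8} + \left(2 - 8\right)\right)^{2} = \left(\frac{2}{-14} - 6\right)^{2} = \left(2 \left(- \frac{1}{14}\right) - 6\right)^{2} = \left(- \frac{1}{7} - 6\right)^{2} = \left(- \frac{43}{7}\right)^{2} = \frac{1849}{49}$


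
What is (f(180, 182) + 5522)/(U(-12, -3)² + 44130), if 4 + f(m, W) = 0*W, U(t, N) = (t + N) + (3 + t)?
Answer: 2759/22353 ≈ 0.12343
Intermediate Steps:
U(t, N) = 3 + N + 2*t (U(t, N) = (N + t) + (3 + t) = 3 + N + 2*t)
f(m, W) = -4 (f(m, W) = -4 + 0*W = -4 + 0 = -4)
(f(180, 182) + 5522)/(U(-12, -3)² + 44130) = (-4 + 5522)/((3 - 3 + 2*(-12))² + 44130) = 5518/((3 - 3 - 24)² + 44130) = 5518/((-24)² + 44130) = 5518/(576 + 44130) = 5518/44706 = 5518*(1/44706) = 2759/22353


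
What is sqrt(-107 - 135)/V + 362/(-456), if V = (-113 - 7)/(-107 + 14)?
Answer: -181/228 + 341*I*sqrt(2)/40 ≈ -0.79386 + 12.056*I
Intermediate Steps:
V = 40/31 (V = -120/(-93) = -120*(-1/93) = 40/31 ≈ 1.2903)
sqrt(-107 - 135)/V + 362/(-456) = sqrt(-107 - 135)/(40/31) + 362/(-456) = sqrt(-242)*(31/40) + 362*(-1/456) = (11*I*sqrt(2))*(31/40) - 181/228 = 341*I*sqrt(2)/40 - 181/228 = -181/228 + 341*I*sqrt(2)/40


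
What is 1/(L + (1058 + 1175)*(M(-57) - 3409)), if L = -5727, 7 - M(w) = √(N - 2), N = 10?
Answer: -7602393/57796339436137 + 4466*√2/57796339436137 ≈ -1.3143e-7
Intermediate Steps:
M(w) = 7 - 2*√2 (M(w) = 7 - √(10 - 2) = 7 - √8 = 7 - 2*√2)
1/(L + (1058 + 1175)*(M(-57) - 3409)) = 1/(-5727 + (1058 + 1175)*((7 - 2*√2) - 3409)) = 1/(-5727 + 2233*(-3402 - 2*√2)) = 1/(-5727 + (-7596666 - 4466*√2)) = 1/(-7602393 - 4466*√2)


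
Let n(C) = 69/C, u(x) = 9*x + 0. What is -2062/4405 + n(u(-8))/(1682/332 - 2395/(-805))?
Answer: -1334345821/2272081380 ≈ -0.58728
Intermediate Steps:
u(x) = 9*x
-2062/4405 + n(u(-8))/(1682/332 - 2395/(-805)) = -2062/4405 + (69/((9*(-8))))/(1682/332 - 2395/(-805)) = -2062*1/4405 + (69/(-72))/(1682*(1/332) - 2395*(-1/805)) = -2062/4405 + (69*(-1/72))/(841/166 + 479/161) = -2062/4405 - 23/(24*214915/26726) = -2062/4405 - 23/24*26726/214915 = -2062/4405 - 307349/2578980 = -1334345821/2272081380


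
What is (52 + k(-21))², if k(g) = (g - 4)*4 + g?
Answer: 4761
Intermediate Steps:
k(g) = -16 + 5*g (k(g) = (-4 + g)*4 + g = (-16 + 4*g) + g = -16 + 5*g)
(52 + k(-21))² = (52 + (-16 + 5*(-21)))² = (52 + (-16 - 105))² = (52 - 121)² = (-69)² = 4761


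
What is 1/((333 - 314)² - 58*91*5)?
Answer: -1/26029 ≈ -3.8419e-5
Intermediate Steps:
1/((333 - 314)² - 58*91*5) = 1/(19² - 5278*5) = 1/(361 - 26390) = 1/(-26029) = -1/26029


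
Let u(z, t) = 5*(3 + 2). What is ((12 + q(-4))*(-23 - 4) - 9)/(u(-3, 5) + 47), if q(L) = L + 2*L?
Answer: -⅛ ≈ -0.12500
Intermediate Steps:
u(z, t) = 25 (u(z, t) = 5*5 = 25)
q(L) = 3*L
((12 + q(-4))*(-23 - 4) - 9)/(u(-3, 5) + 47) = ((12 + 3*(-4))*(-23 - 4) - 9)/(25 + 47) = ((12 - 12)*(-27) - 9)/72 = (0*(-27) - 9)/72 = (0 - 9)/72 = (1/72)*(-9) = -⅛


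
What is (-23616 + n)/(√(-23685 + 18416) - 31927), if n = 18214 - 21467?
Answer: 857846563/1019338598 + 26869*I*√5269/1019338598 ≈ 0.84157 + 0.0019134*I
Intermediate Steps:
n = -3253
(-23616 + n)/(√(-23685 + 18416) - 31927) = (-23616 - 3253)/(√(-23685 + 18416) - 31927) = -26869/(√(-5269) - 31927) = -26869/(I*√5269 - 31927) = -26869/(-31927 + I*√5269)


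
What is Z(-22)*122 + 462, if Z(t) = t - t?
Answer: 462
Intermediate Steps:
Z(t) = 0
Z(-22)*122 + 462 = 0*122 + 462 = 0 + 462 = 462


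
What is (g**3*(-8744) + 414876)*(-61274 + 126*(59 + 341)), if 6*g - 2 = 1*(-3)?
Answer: -121818649130/27 ≈ -4.5118e+9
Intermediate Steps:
g = -1/6 (g = 1/3 + (1*(-3))/6 = 1/3 + (1/6)*(-3) = 1/3 - 1/2 = -1/6 ≈ -0.16667)
(g**3*(-8744) + 414876)*(-61274 + 126*(59 + 341)) = ((-1/6)**3*(-8744) + 414876)*(-61274 + 126*(59 + 341)) = (-1/216*(-8744) + 414876)*(-61274 + 126*400) = (1093/27 + 414876)*(-61274 + 50400) = (11202745/27)*(-10874) = -121818649130/27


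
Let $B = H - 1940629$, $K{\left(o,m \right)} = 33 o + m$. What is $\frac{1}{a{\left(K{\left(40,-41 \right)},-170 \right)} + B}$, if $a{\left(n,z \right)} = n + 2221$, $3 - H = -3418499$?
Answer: $\frac{1}{1481373} \approx 6.7505 \cdot 10^{-7}$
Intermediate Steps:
$H = 3418502$ ($H = 3 - -3418499 = 3 + 3418499 = 3418502$)
$K{\left(o,m \right)} = m + 33 o$
$a{\left(n,z \right)} = 2221 + n$
$B = 1477873$ ($B = 3418502 - 1940629 = 1477873$)
$\frac{1}{a{\left(K{\left(40,-41 \right)},-170 \right)} + B} = \frac{1}{\left(2221 + \left(-41 + 33 \cdot 40\right)\right) + 1477873} = \frac{1}{\left(2221 + \left(-41 + 1320\right)\right) + 1477873} = \frac{1}{\left(2221 + 1279\right) + 1477873} = \frac{1}{3500 + 1477873} = \frac{1}{1481373}$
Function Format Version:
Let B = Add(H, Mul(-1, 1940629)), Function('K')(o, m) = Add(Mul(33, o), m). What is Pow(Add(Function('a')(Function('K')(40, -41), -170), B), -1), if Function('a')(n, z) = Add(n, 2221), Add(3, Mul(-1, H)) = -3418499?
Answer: Rational(1, 1481373) ≈ 6.7505e-7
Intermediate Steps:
H = 3418502 (H = Add(3, Mul(-1, -3418499)) = Add(3, 3418499) = 3418502)
Function('K')(o, m) = Add(m, Mul(33, o))
Function('a')(n, z) = Add(2221, n)
B = 1477873 (B = Add(3418502, Mul(-1, 1940629)) = Add(3418502, -1940629) = 1477873)
Pow(Add(Function('a')(Function('K')(40, -41), -170), B), -1) = Pow(Add(Add(2221, Add(-41, Mul(33, 40))), 1477873), -1) = Pow(Add(Add(2221, Add(-41, 1320)), 1477873), -1) = Pow(Add(Add(2221, 1279), 1477873), -1) = Pow(Add(3500, 1477873), -1) = Pow(1481373, -1) = Rational(1, 1481373)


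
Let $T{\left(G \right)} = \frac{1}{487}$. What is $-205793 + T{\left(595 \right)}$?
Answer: $- \frac{100221190}{487} \approx -2.0579 \cdot 10^{5}$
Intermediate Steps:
$T{\left(G \right)} = \frac{1}{487}$
$-205793 + T{\left(595 \right)} = -205793 + \frac{1}{487} = - \frac{100221190}{487}$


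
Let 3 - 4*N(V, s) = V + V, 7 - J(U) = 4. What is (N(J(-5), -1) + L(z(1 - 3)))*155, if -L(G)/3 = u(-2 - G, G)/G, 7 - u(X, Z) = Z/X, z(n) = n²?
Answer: -2015/2 ≈ -1007.5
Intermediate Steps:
J(U) = 3 (J(U) = 7 - 1*4 = 7 - 4 = 3)
N(V, s) = ¾ - V/2 (N(V, s) = ¾ - (V + V)/4 = ¾ - V/2)
u(X, Z) = 7 - Z/X
L(G) = -3*(7 - G/(-2 - G))/G
(N(J(-5), -1) + L(z(1 - 3)))*155 = ((¾ - ½*3) + 6*(-7 - 4*(1 - 3)²)/(((1 - 3)²)*(2 + (1 - 3)²)))*155 = ((¾ - 3/2) + 6*(-7 - 4*(-2)²)/(((-2)²)*(2 + (-2)²)))*155 = (-¾ + 6*(-7 - 4*4)/(4*(2 + 4)))*155 = (-¾ + 6*(¼)*(-7 - 16)/6)*155 = (-¾ + 6*(¼)*(⅙)*(-23))*155 = (-¾ - 23/4)*155 = -13/2*155 = -2015/2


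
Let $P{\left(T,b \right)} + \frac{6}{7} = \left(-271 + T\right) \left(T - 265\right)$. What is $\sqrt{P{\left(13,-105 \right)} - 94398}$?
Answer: $\frac{4 i \sqrt{89985}}{7} \approx 171.41 i$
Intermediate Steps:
$P{\left(T,b \right)} = - \frac{6}{7} + \left(-271 + T\right) \left(-265 + T\right)$ ($P{\left(T,b \right)} = - \frac{6}{7} + \left(-271 + T\right) \left(T - 265\right) = - \frac{6}{7} + \left(-271 + T\right) \left(-265 + T\right)$)
$\sqrt{P{\left(13,-105 \right)} - 94398} = \sqrt{\left(\frac{502699}{7} + 13^{2} - 6968\right) - 94398} = \sqrt{\left(\frac{502699}{7} + 169 - 6968\right) - 94398} = \sqrt{\frac{455106}{7} - 94398} = \sqrt{- \frac{205680}{7}} = \frac{4 i \sqrt{89985}}{7}$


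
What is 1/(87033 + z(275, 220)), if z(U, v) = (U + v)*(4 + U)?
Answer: 1/225138 ≈ 4.4417e-6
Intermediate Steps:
z(U, v) = (4 + U)*(U + v)
1/(87033 + z(275, 220)) = 1/(87033 + (275² + 4*275 + 4*220 + 275*220)) = 1/(87033 + (75625 + 1100 + 880 + 60500)) = 1/(87033 + 138105) = 1/225138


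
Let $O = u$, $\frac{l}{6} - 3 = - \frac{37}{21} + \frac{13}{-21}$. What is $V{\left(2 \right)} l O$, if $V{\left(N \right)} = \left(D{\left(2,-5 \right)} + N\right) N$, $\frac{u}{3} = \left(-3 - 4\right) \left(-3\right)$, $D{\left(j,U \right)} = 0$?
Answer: $936$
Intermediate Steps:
$u = 63$ ($u = 3 \left(-3 - 4\right) \left(-3\right) = 3 \left(\left(-7\right) \left(-3\right)\right) = 3 \cdot 21 = 63$)
$l = \frac{26}{7}$ ($l = 18 + 6 \left(- \frac{37}{21} + \frac{13}{-21}\right) = 18 + 6 \left(\left(-37\right) \frac{1}{21} + 13 \left(- \frac{1}{21}\right)\right) = 18 + 6 \left(- \frac{37}{21} - \frac{13}{21}\right) = 18 + 6 \left(- \frac{50}{21}\right) = 18 - \frac{100}{7} = \frac{26}{7} \approx 3.7143$)
$O = 63$
$V{\left(N \right)} = N^{2}$ ($V{\left(N \right)} = \left(0 + N\right) N = N N = N^{2}$)
$V{\left(2 \right)} l O = 2^{2} \cdot \frac{26}{7} \cdot 63 = 4 \cdot \frac{26}{7} \cdot 63 = \frac{104}{7} \cdot 63 = 936$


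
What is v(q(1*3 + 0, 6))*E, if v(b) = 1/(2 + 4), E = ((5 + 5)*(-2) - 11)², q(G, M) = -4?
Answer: 961/6 ≈ 160.17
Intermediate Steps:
E = 961 (E = (10*(-2) - 11)² = (-20 - 11)² = (-31)² = 961)
v(b) = ⅙ (v(b) = 1/6 = ⅙)
v(q(1*3 + 0, 6))*E = (⅙)*961 = 961/6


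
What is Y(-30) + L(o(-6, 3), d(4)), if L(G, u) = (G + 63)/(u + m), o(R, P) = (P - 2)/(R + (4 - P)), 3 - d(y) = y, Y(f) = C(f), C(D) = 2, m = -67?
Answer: 183/170 ≈ 1.0765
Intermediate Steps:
Y(f) = 2
d(y) = 3 - y
o(R, P) = (-2 + P)/(4 + R - P)
L(G, u) = (63 + G)/(-67 + u) (L(G, u) = (G + 63)/(u - 67) = (63 + G)/(-67 + u))
Y(-30) + L(o(-6, 3), d(4)) = 2 + (63 + (-2 + 3)/(4 - 6 - 1*3))/(-67 + (3 - 1*4)) = 2 + (63 + 1/(4 - 6 - 3))/(-67 + (3 - 4)) = 2 + (63 + 1/(-5))/(-67 - 1) = 2 + (63 - 1/5*1)/(-68) = 2 - (63 - 1/5)/68 = 2 - 1/68*314/5 = 2 - 157/170 = 183/170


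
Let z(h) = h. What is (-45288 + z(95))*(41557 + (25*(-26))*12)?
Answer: -1525580101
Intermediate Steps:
(-45288 + z(95))*(41557 + (25*(-26))*12) = (-45288 + 95)*(41557 + (25*(-26))*12) = -45193*(41557 - 650*12) = -45193*(41557 - 7800) = -45193*33757 = -1525580101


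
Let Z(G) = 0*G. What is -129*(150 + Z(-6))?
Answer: -19350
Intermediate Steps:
Z(G) = 0
-129*(150 + Z(-6)) = -129*(150 + 0) = -129*150 = -19350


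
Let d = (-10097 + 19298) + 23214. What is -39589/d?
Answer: -39589/32415 ≈ -1.2213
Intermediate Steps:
d = 32415 (d = 9201 + 23214 = 32415)
-39589/d = -39589/32415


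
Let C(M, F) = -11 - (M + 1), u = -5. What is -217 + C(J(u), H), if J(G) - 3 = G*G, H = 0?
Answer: -257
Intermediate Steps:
J(G) = 3 + G² (J(G) = 3 + G*G = 3 + G²)
C(M, F) = -12 - M (C(M, F) = -11 - (1 + M) = -11 + (-1 - M) = -12 - M)
-217 + C(J(u), H) = -217 + (-12 - (3 + (-5)²)) = -217 + (-12 - (3 + 25)) = -217 + (-12 - 1*28) = -217 + (-12 - 28) = -217 - 40 = -257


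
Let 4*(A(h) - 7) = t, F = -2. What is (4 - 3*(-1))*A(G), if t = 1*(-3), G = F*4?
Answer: 175/4 ≈ 43.750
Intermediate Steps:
G = -8 (G = -2*4 = -8)
t = -3
A(h) = 25/4 (A(h) = 7 + (¼)*(-3) = 7 - ¾ = 25/4)
(4 - 3*(-1))*A(G) = (4 - 3*(-1))*(25/4) = (4 + 3)*(25/4) = 7*(25/4) = 175/4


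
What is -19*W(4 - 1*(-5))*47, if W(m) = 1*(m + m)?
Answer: -16074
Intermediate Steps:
W(m) = 2*m (W(m) = 1*(2*m) = 2*m)
-19*W(4 - 1*(-5))*47 = -38*(4 - 1*(-5))*47 = -38*(4 + 5)*47 = -38*9*47 = -19*18*47 = -342*47 = -16074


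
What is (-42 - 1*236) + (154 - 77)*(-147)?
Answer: -11597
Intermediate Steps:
(-42 - 1*236) + (154 - 77)*(-147) = (-42 - 236) + 77*(-147) = -278 - 11319 = -11597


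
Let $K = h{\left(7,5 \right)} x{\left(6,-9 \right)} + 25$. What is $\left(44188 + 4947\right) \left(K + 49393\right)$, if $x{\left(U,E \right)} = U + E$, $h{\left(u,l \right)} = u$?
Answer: $2427121595$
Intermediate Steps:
$x{\left(U,E \right)} = E + U$
$K = 4$ ($K = 7 \left(-9 + 6\right) + 25 = 7 \left(-3\right) + 25 = -21 + 25 = 4$)
$\left(44188 + 4947\right) \left(K + 49393\right) = \left(44188 + 4947\right) \left(4 + 49393\right) = 49135 \cdot 49397 = 2427121595$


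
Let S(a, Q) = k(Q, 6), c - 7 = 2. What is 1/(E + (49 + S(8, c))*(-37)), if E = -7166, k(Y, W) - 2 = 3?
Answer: -1/9164 ≈ -0.00010912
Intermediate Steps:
c = 9 (c = 7 + 2 = 9)
k(Y, W) = 5 (k(Y, W) = 2 + 3 = 5)
S(a, Q) = 5
1/(E + (49 + S(8, c))*(-37)) = 1/(-7166 + (49 + 5)*(-37)) = 1/(-7166 + 54*(-37)) = 1/(-7166 - 1998) = 1/(-9164) = -1/9164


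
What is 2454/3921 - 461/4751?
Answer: 3283791/6209557 ≈ 0.52883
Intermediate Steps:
2454/3921 - 461/4751 = 2454*(1/3921) - 461*1/4751 = 818/1307 - 461/4751 = 3283791/6209557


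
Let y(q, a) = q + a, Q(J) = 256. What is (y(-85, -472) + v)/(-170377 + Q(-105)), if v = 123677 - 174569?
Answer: 51449/170121 ≈ 0.30243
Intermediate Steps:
y(q, a) = a + q
v = -50892
(y(-85, -472) + v)/(-170377 + Q(-105)) = ((-472 - 85) - 50892)/(-170377 + 256) = (-557 - 50892)/(-170121) = -51449*(-1/170121) = 51449/170121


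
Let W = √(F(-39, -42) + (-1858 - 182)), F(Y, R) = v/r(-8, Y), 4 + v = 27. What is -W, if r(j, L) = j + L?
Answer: -I*√4507441/47 ≈ -45.172*I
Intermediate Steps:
r(j, L) = L + j
v = 23 (v = -4 + 27 = 23)
F(Y, R) = 23/(-8 + Y) (F(Y, R) = 23/(Y - 8) = 23/(-8 + Y))
W = I*√4507441/47 (W = √(23/(-8 - 39) + (-1858 - 182)) = √(23/(-47) - 2040) = √(23*(-1/47) - 2040) = √(-23/47 - 2040) = √(-95903/47) = I*√4507441/47 ≈ 45.172*I)
-W = -I*√4507441/47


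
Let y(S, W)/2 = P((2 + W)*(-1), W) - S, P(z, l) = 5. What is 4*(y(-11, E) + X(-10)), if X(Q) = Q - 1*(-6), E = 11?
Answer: 112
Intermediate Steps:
y(S, W) = 10 - 2*S (y(S, W) = 2*(5 - S) = 10 - 2*S)
X(Q) = 6 + Q (X(Q) = Q + 6 = 6 + Q)
4*(y(-11, E) + X(-10)) = 4*((10 - 2*(-11)) + (6 - 10)) = 4*((10 + 22) - 4) = 4*(32 - 4) = 4*28 = 112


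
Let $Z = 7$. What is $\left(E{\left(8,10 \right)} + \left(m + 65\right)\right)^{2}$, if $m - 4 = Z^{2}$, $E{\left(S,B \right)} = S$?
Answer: $15876$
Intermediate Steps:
$m = 53$ ($m = 4 + 7^{2} = 4 + 49 = 53$)
$\left(E{\left(8,10 \right)} + \left(m + 65\right)\right)^{2} = \left(8 + \left(53 + 65\right)\right)^{2} = \left(8 + 118\right)^{2} = 126^{2} = 15876$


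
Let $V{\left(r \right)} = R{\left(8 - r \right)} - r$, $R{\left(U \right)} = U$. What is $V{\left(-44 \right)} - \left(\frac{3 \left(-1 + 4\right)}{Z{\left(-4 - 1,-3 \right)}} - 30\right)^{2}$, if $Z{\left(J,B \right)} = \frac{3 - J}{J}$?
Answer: $- \frac{75081}{64} \approx -1173.1$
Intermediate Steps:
$Z{\left(J,B \right)} = \frac{3 - J}{J}$
$V{\left(r \right)} = 8 - 2 r$ ($V{\left(r \right)} = \left(8 - r\right) - r = 8 - 2 r$)
$V{\left(-44 \right)} - \left(\frac{3 \left(-1 + 4\right)}{Z{\left(-4 - 1,-3 \right)}} - 30\right)^{2} = \left(8 - -88\right) - \left(\frac{3 \left(-1 + 4\right)}{\frac{1}{-4 - 1} \left(3 - \left(-4 - 1\right)\right)} - 30\right)^{2} = \left(8 + 88\right) - \left(\frac{3 \cdot 3}{\frac{1}{-5} \left(3 - -5\right)} - 30\right)^{2} = 96 - \left(\frac{9}{\left(- \frac{1}{5}\right) \left(3 + 5\right)} - 30\right)^{2} = 96 - \left(\frac{9}{\left(- \frac{1}{5}\right) 8} - 30\right)^{2} = 96 - \left(\frac{9}{- \frac{8}{5}} - 30\right)^{2} = 96 - \left(9 \left(- \frac{5}{8}\right) - 30\right)^{2} = 96 - \left(- \frac{45}{8} - 30\right)^{2} = 96 - \left(- \frac{285}{8}\right)^{2} = 96 - \frac{81225}{64} = - \frac{75081}{64}$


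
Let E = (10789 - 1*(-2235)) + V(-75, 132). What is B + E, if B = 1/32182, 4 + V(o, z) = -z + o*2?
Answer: 409934317/32182 ≈ 12738.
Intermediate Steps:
V(o, z) = -4 - z + 2*o (V(o, z) = -4 + (-z + o*2) = -4 + (-z + 2*o) = -4 - z + 2*o)
B = 1/32182 ≈ 3.1073e-5
E = 12738 (E = (10789 - 1*(-2235)) + (-4 - 1*132 + 2*(-75)) = (10789 + 2235) + (-4 - 132 - 150) = 13024 - 286 = 12738)
B + E = 1/32182 + 12738 = 409934317/32182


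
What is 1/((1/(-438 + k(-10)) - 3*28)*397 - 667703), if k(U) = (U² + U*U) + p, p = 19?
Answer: -219/153530566 ≈ -1.4264e-6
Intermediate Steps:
k(U) = 19 + 2*U² (k(U) = (U² + U*U) + 19 = (U² + U²) + 19 = 2*U² + 19 = 19 + 2*U²)
1/((1/(-438 + k(-10)) - 3*28)*397 - 667703) = 1/((1/(-438 + (19 + 2*(-10)²)) - 3*28)*397 - 667703) = 1/((1/(-438 + (19 + 2*100)) - 84)*397 - 667703) = 1/((1/(-438 + (19 + 200)) - 84)*397 - 667703) = 1/((1/(-438 + 219) - 84)*397 - 667703) = 1/((1/(-219) - 84)*397 - 667703) = 1/((-1/219 - 84)*397 - 667703) = 1/(-18397/219*397 - 667703) = 1/(-7303609/219 - 667703) = 1/(-153530566/219) = -219/153530566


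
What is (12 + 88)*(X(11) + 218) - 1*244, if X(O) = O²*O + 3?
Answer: 154956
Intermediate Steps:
X(O) = 3 + O³ (X(O) = O³ + 3 = 3 + O³)
(12 + 88)*(X(11) + 218) - 1*244 = (12 + 88)*((3 + 11³) + 218) - 1*244 = 100*((3 + 1331) + 218) - 244 = 100*(1334 + 218) - 244 = 100*1552 - 244 = 155200 - 244 = 154956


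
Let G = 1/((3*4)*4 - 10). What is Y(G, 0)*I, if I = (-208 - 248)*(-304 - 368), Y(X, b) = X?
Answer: 8064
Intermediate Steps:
G = 1/38 (G = 1/(12*4 - 10) = 1/(48 - 10) = 1/38 ≈ 0.026316)
I = 306432 (I = -456*(-672) = 306432)
Y(G, 0)*I = (1/38)*306432 = 8064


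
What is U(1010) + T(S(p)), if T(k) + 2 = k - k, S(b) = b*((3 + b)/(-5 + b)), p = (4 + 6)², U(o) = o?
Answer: 1008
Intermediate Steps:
p = 100 (p = 10² = 100)
S(b) = b*(3 + b)/(-5 + b) (S(b) = b*((3 + b)/(-5 + b)) = b*(3 + b)/(-5 + b))
T(k) = -2 (T(k) = -2 + (k - k) = -2 + 0 = -2)
U(1010) + T(S(p)) = 1010 - 2 = 1008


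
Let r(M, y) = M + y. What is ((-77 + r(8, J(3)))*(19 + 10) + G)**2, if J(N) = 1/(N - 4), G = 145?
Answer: 3553225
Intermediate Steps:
J(N) = 1/(-4 + N)
((-77 + r(8, J(3)))*(19 + 10) + G)**2 = ((-77 + (8 + 1/(-4 + 3)))*(19 + 10) + 145)**2 = ((-77 + (8 + 1/(-1)))*29 + 145)**2 = ((-77 + (8 - 1))*29 + 145)**2 = ((-77 + 7)*29 + 145)**2 = (-70*29 + 145)**2 = (-2030 + 145)**2 = (-1885)**2 = 3553225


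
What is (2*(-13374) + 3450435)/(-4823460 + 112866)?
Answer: -1141229/1570198 ≈ -0.72681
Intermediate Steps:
(2*(-13374) + 3450435)/(-4823460 + 112866) = (-26748 + 3450435)/(-4710594) = 3423687*(-1/4710594) = -1141229/1570198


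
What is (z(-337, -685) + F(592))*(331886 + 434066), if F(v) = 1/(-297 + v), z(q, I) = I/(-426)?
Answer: 77553022976/62835 ≈ 1.2342e+6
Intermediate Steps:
z(q, I) = -I/426 (z(q, I) = I*(-1/426) = -I/426)
(z(-337, -685) + F(592))*(331886 + 434066) = (-1/426*(-685) + 1/(-297 + 592))*(331886 + 434066) = (685/426 + 1/295)*765952 = (202501/125670)*765952 = 77553022976/62835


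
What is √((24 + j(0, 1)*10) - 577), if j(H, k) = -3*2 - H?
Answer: I*√613 ≈ 24.759*I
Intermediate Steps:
j(H, k) = -6 - H
√((24 + j(0, 1)*10) - 577) = √((24 + (-6 - 1*0)*10) - 577) = √((24 + (-6 + 0)*10) - 577) = √((24 - 6*10) - 577) = √((24 - 60) - 577) = √(-36 - 577) = √(-613) = I*√613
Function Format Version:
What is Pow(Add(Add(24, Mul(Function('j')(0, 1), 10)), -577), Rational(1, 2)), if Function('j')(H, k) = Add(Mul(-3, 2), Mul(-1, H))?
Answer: Mul(I, Pow(613, Rational(1, 2))) ≈ Mul(24.759, I)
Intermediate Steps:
Function('j')(H, k) = Add(-6, Mul(-1, H))
Pow(Add(Add(24, Mul(Function('j')(0, 1), 10)), -577), Rational(1, 2)) = Pow(Add(Add(24, Mul(Add(-6, Mul(-1, 0)), 10)), -577), Rational(1, 2)) = Pow(Add(Add(24, Mul(Add(-6, 0), 10)), -577), Rational(1, 2)) = Pow(Add(Add(24, Mul(-6, 10)), -577), Rational(1, 2)) = Pow(Add(Add(24, -60), -577), Rational(1, 2)) = Pow(Add(-36, -577), Rational(1, 2)) = Pow(-613, Rational(1, 2)) = Mul(I, Pow(613, Rational(1, 2)))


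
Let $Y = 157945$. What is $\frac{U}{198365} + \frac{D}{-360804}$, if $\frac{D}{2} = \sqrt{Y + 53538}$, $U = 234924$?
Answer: $\frac{234924}{198365} - \frac{\sqrt{211483}}{180402} \approx 1.1818$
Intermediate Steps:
$D = 2 \sqrt{211483}$ ($D = 2 \sqrt{157945 + 53538} = 2 \sqrt{211483} \approx 919.75$)
$\frac{U}{198365} + \frac{D}{-360804} = \frac{234924}{198365} + \frac{2 \sqrt{211483}}{-360804} = 234924 \cdot \frac{1}{198365} + 2 \sqrt{211483} \left(- \frac{1}{360804}\right) = \frac{234924}{198365} - \frac{\sqrt{211483}}{180402}$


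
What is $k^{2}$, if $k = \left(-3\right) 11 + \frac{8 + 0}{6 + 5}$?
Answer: $\frac{126025}{121} \approx 1041.5$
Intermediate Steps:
$k = - \frac{355}{11}$ ($k = -33 + \frac{8}{11} = - \frac{355}{11} \approx -32.273$)
$k^{2} = \left(- \frac{355}{11}\right)^{2} = \frac{126025}{121}$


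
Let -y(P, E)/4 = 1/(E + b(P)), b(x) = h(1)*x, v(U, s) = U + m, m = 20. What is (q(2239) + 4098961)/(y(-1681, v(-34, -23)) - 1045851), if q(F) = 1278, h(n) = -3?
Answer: -20620101931/5259584683 ≈ -3.9205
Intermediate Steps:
v(U, s) = 20 + U (v(U, s) = U + 20 = 20 + U)
b(x) = -3*x
y(P, E) = -4/(E - 3*P)
(q(2239) + 4098961)/(y(-1681, v(-34, -23)) - 1045851) = (1278 + 4098961)/(-4/((20 - 34) - 3*(-1681)) - 1045851) = 4100239/(-4/(-14 + 5043) - 1045851) = 4100239/(-4/5029 - 1045851) = 4100239/(-5259584683/5029) = 4100239*(-5029/5259584683) = -20620101931/5259584683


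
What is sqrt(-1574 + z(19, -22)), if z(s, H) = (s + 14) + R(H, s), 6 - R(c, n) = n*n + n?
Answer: I*sqrt(1915) ≈ 43.761*I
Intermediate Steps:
R(c, n) = 6 - n - n**2 (R(c, n) = 6 - (n*n + n) = 6 - (n**2 + n) = 6 - (n + n**2) = 6 + (-n - n**2) = 6 - n - n**2)
z(s, H) = 20 - s**2 (z(s, H) = (s + 14) + (6 - s - s**2) = (14 + s) + (6 - s - s**2) = 20 - s**2)
sqrt(-1574 + z(19, -22)) = sqrt(-1574 + (20 - 1*19**2)) = sqrt(-1574 + (20 - 1*361)) = sqrt(-1574 + (20 - 361)) = sqrt(-1574 - 341) = sqrt(-1915) = I*sqrt(1915)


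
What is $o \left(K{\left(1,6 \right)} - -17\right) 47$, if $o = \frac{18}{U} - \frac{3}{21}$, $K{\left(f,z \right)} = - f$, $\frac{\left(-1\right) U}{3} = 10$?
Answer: $- \frac{19552}{35} \approx -558.63$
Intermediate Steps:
$U = -30$ ($U = \left(-3\right) 10 = -30$)
$o = - \frac{26}{35}$ ($o = \frac{18}{-30} - \frac{3}{21} = 18 \left(- \frac{1}{30}\right) - \frac{1}{7} = - \frac{3}{5} - \frac{1}{7} = - \frac{26}{35} \approx -0.74286$)
$o \left(K{\left(1,6 \right)} - -17\right) 47 = - \frac{26 \left(\left(-1\right) 1 - -17\right)}{35} \cdot 47 = - \frac{26 \left(-1 + 17\right)}{35} \cdot 47 = \left(- \frac{26}{35}\right) 16 \cdot 47 = \left(- \frac{416}{35}\right) 47 = - \frac{19552}{35}$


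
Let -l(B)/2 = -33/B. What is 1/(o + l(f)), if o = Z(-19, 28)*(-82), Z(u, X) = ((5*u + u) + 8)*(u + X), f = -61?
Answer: 61/4771842 ≈ 1.2783e-5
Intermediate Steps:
l(B) = 66/B (l(B) = -(-66)/B = 66/B)
Z(u, X) = (8 + 6*u)*(X + u) (Z(u, X) = (6*u + 8)*(X + u) = (8 + 6*u)*(X + u))
o = 78228 (o = (6*(-19)² + 8*28 + 8*(-19) + 6*28*(-19))*(-82) = (6*361 + 224 - 152 - 3192)*(-82) = (2166 + 224 - 152 - 3192)*(-82) = -954*(-82) = 78228)
1/(o + l(f)) = 1/(78228 + 66/(-61)) = 1/(78228 + 66*(-1/61)) = 1/(78228 - 66/61) = 1/(4771842/61) = 61/4771842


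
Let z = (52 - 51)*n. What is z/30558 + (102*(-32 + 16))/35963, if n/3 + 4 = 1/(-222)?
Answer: -3722399651/81322844196 ≈ -0.045773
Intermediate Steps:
n = -889/74 (n = -12 + 3/(-222) = -12 + 3*(-1/222) = -12 - 1/74 = -889/74 ≈ -12.014)
z = -889/74 (z = (52 - 51)*(-889/74) = 1*(-889/74) = -889/74 ≈ -12.014)
z/30558 + (102*(-32 + 16))/35963 = -889/74/30558 + (102*(-32 + 16))/35963 = -889/74*1/30558 + (102*(-16))*(1/35963) = -889/2261292 - 1632*1/35963 = -889/2261292 - 1632/35963 = -3722399651/81322844196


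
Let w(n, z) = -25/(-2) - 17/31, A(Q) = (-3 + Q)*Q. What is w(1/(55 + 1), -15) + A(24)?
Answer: 31989/62 ≈ 515.95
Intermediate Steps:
A(Q) = Q*(-3 + Q)
w(n, z) = 741/62 (w(n, z) = -25*(-½) - 17*1/31 = 25/2 - 17/31 = 741/62)
w(1/(55 + 1), -15) + A(24) = 741/62 + 24*(-3 + 24) = 741/62 + 24*21 = 741/62 + 504 = 31989/62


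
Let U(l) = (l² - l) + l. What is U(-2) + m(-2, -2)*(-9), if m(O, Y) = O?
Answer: 22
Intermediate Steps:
U(l) = l²
U(-2) + m(-2, -2)*(-9) = (-2)² - 2*(-9) = 4 + 18 = 22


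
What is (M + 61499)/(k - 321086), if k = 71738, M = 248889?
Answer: -77597/62337 ≈ -1.2448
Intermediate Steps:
(M + 61499)/(k - 321086) = (248889 + 61499)/(71738 - 321086) = 310388/(-249348) = 310388*(-1/249348) = -77597/62337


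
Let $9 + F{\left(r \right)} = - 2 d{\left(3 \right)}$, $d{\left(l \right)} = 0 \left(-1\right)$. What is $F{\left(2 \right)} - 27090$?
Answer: $-27099$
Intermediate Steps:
$d{\left(l \right)} = 0$
$F{\left(r \right)} = -9$ ($F{\left(r \right)} = -9 - 0 = -9 + 0 = -9$)
$F{\left(2 \right)} - 27090 = -9 - 27090 = -27099$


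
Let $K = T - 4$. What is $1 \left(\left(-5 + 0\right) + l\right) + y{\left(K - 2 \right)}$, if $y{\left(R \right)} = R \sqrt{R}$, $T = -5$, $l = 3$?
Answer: $-2 - 11 i \sqrt{11} \approx -2.0 - 36.483 i$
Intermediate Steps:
$K = -9$ ($K = -5 - 4 = -9$)
$y{\left(R \right)} = R^{\frac{3}{2}}$
$1 \left(\left(-5 + 0\right) + l\right) + y{\left(K - 2 \right)} = 1 \left(\left(-5 + 0\right) + 3\right) + \left(-9 - 2\right)^{\frac{3}{2}} = 1 \left(-5 + 3\right) + \left(-11\right)^{\frac{3}{2}} = 1 \left(-2\right) - 11 i \sqrt{11} = -2 - 11 i \sqrt{11}$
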